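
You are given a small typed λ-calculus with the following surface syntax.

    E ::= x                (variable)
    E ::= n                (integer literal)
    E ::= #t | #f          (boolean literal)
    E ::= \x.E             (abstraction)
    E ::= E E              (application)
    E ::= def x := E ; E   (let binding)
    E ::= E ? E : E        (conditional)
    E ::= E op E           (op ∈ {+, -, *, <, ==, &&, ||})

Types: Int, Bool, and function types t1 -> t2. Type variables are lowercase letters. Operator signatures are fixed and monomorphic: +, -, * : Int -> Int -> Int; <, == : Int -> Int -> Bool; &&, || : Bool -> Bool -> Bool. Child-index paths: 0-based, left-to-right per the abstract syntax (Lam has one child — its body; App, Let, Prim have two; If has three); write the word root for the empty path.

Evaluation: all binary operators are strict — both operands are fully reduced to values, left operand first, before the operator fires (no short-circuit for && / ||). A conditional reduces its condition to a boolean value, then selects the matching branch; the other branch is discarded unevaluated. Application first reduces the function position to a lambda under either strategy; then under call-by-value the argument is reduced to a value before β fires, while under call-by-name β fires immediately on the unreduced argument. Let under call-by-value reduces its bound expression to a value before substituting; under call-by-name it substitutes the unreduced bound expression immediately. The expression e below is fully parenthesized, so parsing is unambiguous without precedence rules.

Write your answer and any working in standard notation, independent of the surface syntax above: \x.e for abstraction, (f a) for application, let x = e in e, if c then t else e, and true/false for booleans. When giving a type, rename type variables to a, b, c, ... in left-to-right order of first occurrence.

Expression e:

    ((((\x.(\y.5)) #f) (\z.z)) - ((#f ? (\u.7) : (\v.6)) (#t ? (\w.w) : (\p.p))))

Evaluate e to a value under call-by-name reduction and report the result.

Answer: -1

Trace:
step 0: ((((\x.(\y.5)) false) (\z.z)) - ((if false then (\u.7) else (\v.6)) (if true then (\w.w) else (\p.p))))
step 1: [beta@0.0] (((\y.5) (\z.z)) - ((if false then (\u.7) else (\v.6)) (if true then (\w.w) else (\p.p))))
step 2: [beta@0] (5 - ((if false then (\u.7) else (\v.6)) (if true then (\w.w) else (\p.p))))
step 3: [if@1.0] (5 - ((\v.6) (if true then (\w.w) else (\p.p))))
step 4: [beta@1] (5 - 6)
step 5: [delta@root] -1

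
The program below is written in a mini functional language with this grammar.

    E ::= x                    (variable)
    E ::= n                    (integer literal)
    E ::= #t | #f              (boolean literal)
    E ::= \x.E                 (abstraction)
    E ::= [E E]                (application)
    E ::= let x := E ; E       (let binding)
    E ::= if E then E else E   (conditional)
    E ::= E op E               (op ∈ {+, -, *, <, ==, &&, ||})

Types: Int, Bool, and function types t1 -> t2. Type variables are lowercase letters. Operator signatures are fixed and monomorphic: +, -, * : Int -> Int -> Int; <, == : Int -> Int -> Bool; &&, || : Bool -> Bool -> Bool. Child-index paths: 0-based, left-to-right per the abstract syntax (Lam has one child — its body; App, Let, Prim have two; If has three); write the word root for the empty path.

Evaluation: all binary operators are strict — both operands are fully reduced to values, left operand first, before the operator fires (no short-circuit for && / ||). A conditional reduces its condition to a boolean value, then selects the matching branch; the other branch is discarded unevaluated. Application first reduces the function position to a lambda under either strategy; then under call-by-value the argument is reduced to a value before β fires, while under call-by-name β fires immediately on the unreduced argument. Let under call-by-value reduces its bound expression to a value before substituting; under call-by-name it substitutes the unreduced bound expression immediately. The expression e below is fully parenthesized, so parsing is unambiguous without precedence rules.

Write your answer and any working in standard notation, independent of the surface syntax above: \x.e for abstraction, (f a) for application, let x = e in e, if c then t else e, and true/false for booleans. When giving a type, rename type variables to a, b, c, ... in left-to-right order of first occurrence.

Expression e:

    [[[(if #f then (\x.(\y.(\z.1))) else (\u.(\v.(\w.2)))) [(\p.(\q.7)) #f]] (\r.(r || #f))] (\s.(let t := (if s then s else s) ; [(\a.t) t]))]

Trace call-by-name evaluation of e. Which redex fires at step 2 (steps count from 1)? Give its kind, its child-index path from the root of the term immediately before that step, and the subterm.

Derivation:
step 0: ((((if false then (\x.(\y.(\z.1))) else (\u.(\v.(\w.2)))) ((\p.(\q.7)) false)) (\r.(r || false))) (\s.(let t = (if s then s else s) in ((\a.t) t))))
step 1: [if@0.0.0] ((((\u.(\v.(\w.2))) ((\p.(\q.7)) false)) (\r.(r || false))) (\s.(let t = (if s then s else s) in ((\a.t) t))))
step 2: [beta@0.0] (((\v.(\w.2)) (\r.(r || false))) (\s.(let t = (if s then s else s) in ((\a.t) t))))

Answer: beta at 0.0 : ((\u.(\v.(\w.2))) ((\p.(\q.7)) false))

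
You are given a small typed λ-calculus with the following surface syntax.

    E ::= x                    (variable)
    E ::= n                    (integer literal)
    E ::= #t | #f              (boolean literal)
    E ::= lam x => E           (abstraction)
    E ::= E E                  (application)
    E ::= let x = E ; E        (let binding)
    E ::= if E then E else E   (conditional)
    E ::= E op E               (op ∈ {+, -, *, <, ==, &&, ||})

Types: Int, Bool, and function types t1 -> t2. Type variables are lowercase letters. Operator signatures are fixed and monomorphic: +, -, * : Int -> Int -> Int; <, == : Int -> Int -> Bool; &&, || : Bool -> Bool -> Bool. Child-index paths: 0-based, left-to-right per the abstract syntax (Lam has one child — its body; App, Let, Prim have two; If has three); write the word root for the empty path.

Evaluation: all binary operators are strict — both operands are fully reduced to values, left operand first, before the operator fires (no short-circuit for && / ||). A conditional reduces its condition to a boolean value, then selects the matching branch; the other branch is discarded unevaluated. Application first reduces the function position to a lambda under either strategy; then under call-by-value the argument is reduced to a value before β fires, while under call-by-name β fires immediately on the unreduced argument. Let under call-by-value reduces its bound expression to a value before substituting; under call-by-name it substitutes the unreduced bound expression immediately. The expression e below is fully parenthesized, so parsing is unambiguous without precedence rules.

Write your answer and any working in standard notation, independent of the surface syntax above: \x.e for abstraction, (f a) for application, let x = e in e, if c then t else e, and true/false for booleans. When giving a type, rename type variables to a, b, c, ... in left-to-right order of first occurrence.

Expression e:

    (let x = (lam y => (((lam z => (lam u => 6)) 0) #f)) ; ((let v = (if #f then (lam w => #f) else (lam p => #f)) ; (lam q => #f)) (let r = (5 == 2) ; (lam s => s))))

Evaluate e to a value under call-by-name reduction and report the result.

Trace:
step 0: (let x = (\y.(((\z.(\u.6)) 0) false)) in ((let v = (if false then (\w.false) else (\p.false)) in (\q.false)) (let r = (5 == 2) in (\s.s))))
step 1: [let@root] ((let v = (if false then (\w.false) else (\p.false)) in (\q.false)) (let r = (5 == 2) in (\s.s)))
step 2: [let@0] ((\q.false) (let r = (5 == 2) in (\s.s)))
step 3: [beta@root] false

Answer: false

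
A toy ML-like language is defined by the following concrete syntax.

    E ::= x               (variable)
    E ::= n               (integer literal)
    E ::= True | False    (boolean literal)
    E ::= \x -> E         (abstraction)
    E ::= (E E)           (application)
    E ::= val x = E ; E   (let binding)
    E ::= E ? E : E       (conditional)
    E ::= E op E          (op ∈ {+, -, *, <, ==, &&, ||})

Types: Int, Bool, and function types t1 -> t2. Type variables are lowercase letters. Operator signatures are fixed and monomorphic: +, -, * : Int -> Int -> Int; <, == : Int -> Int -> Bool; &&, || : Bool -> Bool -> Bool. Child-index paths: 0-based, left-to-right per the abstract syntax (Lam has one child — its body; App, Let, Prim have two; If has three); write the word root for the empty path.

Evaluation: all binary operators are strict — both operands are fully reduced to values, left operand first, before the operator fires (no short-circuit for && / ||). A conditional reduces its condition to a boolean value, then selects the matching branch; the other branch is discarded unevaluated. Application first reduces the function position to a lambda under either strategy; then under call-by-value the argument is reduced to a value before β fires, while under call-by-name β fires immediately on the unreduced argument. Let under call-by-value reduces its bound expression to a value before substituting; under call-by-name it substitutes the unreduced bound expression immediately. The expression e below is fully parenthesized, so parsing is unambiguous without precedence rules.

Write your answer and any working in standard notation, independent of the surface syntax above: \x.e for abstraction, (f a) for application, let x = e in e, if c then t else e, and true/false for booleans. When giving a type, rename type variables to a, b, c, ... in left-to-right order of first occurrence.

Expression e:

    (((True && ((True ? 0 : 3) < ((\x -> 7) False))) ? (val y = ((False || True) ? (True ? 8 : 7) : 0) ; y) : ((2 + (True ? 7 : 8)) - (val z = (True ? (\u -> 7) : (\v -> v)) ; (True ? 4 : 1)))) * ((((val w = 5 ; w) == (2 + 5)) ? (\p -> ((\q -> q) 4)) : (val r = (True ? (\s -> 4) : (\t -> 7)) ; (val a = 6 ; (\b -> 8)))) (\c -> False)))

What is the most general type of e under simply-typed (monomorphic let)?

Answer: Int

Trace:
  unify Bool ~ Bool
  unify Bool ~ Bool
  unify Int ~ Int
  unify Int ~ Int
\x._ : a -> Int
  unify a -> Int ~ Bool -> b
  unify a ~ Bool
  unify Int ~ b
_ _ : Int
  unify Int ~ Int
  unify Bool ~ Bool
  unify Bool ~ Bool
  unify Bool ~ Bool
  unify Bool ~ Bool
  unify Bool ~ Bool
  unify Bool ~ Bool
  unify Int ~ Int
  unify Int ~ Int
let y : Int
y : Int
  unify Int ~ Int
  unify Bool ~ Bool
  unify Int ~ Int
  unify Int ~ Int
  unify Int ~ Int
  unify Bool ~ Bool
\u._ : c -> Int
v : d
\v._ : d -> d
  unify c -> Int ~ d -> d
  unify c ~ d
  unify Int ~ d
let z : Int -> Int
  unify Bool ~ Bool
  unify Int ~ Int
  unify Int ~ Int
  unify Int ~ Int
  unify Int ~ Int
let w : Int
w : Int
  unify Int ~ Int
  unify Int ~ Int
  unify Int ~ Int
  unify Int ~ Int
  unify Bool ~ Bool
q : f
\q._ : f -> f
  unify f -> f ~ Int -> g
  unify f ~ Int
  unify Int ~ g
_ _ : Int
\p._ : e -> Int
  unify Bool ~ Bool
\s._ : h -> Int
\t._ : i -> Int
  unify h -> Int ~ i -> Int
  unify h ~ i
  unify Int ~ Int
let r : i -> Int
let a : Int
\b._ : j -> Int
  unify e -> Int ~ j -> Int
  unify e ~ j
  unify Int ~ Int
\c._ : k -> Bool
  unify j -> Int ~ (k -> Bool) -> l
  unify j ~ k -> Bool
  unify Int ~ l
_ _ : Int
  unify Int ~ Int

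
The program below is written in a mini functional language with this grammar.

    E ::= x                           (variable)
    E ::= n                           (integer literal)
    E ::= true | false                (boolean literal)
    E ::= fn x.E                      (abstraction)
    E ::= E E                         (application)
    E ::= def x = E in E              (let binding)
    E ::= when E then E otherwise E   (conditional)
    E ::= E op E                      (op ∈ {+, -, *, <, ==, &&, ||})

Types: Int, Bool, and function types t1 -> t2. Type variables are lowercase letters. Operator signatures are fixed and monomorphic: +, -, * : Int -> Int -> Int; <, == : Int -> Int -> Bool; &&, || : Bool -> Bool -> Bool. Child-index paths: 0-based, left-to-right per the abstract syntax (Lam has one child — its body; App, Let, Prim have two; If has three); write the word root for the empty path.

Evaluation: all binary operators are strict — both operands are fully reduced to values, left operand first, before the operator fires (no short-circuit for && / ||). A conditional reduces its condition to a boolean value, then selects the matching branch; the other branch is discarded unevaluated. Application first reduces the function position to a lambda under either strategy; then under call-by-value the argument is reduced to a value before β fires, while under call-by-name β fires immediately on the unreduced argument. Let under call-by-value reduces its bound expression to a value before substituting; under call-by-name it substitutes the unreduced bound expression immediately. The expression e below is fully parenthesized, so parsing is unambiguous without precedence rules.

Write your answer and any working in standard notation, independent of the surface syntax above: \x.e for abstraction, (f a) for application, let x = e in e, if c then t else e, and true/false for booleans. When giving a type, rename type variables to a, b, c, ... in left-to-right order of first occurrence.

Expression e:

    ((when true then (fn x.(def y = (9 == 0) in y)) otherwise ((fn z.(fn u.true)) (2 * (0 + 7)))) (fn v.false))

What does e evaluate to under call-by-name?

Working:
step 0: ((if true then (\x.(let y = (9 == 0) in y)) else ((\z.(\u.true)) (2 * (0 + 7)))) (\v.false))
step 1: [if@0] ((\x.(let y = (9 == 0) in y)) (\v.false))
step 2: [beta@root] (let y = (9 == 0) in y)
step 3: [let@root] (9 == 0)
step 4: [delta@root] false

Answer: false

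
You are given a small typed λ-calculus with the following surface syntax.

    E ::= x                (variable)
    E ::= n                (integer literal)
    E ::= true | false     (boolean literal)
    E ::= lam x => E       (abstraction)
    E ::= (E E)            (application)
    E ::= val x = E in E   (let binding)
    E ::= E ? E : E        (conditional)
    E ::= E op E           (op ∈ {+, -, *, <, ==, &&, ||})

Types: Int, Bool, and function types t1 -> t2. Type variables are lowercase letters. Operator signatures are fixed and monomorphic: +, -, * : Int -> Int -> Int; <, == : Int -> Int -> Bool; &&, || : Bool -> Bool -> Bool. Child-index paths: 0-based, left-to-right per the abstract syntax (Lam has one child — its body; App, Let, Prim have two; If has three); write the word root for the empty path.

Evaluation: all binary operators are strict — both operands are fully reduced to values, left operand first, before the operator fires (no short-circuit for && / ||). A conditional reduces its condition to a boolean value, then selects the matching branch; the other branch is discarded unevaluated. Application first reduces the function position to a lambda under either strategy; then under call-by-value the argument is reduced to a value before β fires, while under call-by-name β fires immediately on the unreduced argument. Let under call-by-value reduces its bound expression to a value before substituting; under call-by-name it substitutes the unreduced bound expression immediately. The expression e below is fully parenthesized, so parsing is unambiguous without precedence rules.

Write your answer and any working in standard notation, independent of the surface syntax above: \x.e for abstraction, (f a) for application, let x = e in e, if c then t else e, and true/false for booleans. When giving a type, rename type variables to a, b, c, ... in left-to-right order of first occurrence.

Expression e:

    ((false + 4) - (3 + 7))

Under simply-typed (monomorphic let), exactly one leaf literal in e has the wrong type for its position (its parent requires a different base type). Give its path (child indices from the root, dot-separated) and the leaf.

Derivation:
  unify Bool ~ Int
  FAIL: mismatch Bool ~ Int

Answer: 0.0 : false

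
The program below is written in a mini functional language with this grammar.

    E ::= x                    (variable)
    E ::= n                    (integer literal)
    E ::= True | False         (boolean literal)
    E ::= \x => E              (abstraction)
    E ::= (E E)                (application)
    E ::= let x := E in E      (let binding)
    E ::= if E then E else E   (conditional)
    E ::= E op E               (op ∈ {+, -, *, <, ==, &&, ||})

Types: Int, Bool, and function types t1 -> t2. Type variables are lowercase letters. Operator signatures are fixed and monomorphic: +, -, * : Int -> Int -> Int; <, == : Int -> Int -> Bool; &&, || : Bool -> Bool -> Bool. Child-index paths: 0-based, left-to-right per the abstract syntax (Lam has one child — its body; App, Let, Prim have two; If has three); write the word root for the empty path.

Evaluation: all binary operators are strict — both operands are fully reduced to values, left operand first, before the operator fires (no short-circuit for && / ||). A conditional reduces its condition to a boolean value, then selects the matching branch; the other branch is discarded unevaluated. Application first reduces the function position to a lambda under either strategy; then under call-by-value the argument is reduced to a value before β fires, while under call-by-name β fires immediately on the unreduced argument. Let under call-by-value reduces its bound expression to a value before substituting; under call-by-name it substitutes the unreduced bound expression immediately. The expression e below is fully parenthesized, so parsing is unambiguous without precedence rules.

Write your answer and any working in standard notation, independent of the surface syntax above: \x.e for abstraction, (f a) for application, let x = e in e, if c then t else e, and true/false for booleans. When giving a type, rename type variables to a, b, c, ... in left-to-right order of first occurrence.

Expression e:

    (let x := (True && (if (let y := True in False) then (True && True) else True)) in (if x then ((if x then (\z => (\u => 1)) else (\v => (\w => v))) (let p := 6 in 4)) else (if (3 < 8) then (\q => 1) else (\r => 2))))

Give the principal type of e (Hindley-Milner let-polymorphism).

Answer: a -> Int

Trace:
  unify Bool ~ Bool
let y : Bool
  unify Bool ~ Bool
  unify Bool ~ Bool
  unify Bool ~ Bool
  unify Bool ~ Bool
  unify Bool ~ Bool
let x : Bool
x : Bool
  unify Bool ~ Bool
x : Bool
  unify Bool ~ Bool
\u._ : b -> Int
\z._ : a -> b -> Int
v : c
\w._ : d -> c
\v._ : c -> d -> c
  unify a -> b -> Int ~ c -> d -> c
  unify a ~ c
  unify b -> Int ~ d -> c
  unify b ~ d
  unify Int ~ c
let p : Int
  unify Int -> d -> Int ~ Int -> e
  unify Int ~ Int
  unify d -> Int ~ e
_ _ : d -> Int
  unify Int ~ Int
  unify Int ~ Int
  unify Bool ~ Bool
\q._ : f -> Int
\r._ : g -> Int
  unify f -> Int ~ g -> Int
  unify f ~ g
  unify Int ~ Int
  unify d -> Int ~ g -> Int
  unify d ~ g
  unify Int ~ Int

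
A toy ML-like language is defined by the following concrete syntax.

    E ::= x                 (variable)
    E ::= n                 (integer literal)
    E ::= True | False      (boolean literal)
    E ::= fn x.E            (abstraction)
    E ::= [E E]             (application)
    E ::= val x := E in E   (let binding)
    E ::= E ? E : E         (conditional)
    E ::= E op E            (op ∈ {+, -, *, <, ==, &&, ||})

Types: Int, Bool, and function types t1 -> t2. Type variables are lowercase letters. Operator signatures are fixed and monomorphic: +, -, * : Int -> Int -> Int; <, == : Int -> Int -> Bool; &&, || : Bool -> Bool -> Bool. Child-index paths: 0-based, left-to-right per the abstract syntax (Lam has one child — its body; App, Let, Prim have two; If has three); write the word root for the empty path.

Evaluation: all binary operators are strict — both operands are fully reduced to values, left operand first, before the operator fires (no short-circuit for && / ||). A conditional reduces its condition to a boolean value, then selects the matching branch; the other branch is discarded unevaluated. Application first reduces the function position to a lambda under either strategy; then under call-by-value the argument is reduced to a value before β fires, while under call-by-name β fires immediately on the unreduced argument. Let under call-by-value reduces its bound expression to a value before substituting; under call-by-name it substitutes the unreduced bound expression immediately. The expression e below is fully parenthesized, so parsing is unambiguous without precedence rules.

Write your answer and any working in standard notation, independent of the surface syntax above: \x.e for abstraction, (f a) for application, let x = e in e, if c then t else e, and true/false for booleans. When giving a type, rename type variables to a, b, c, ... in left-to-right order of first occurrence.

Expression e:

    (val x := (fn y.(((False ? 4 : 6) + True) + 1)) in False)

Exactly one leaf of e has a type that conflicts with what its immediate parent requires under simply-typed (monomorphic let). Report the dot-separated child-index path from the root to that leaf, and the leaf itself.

Answer: 0.0.0.1 : true

Derivation:
  unify Bool ~ Bool
  unify Int ~ Int
  unify Int ~ Int
  unify Bool ~ Int
  FAIL: mismatch Bool ~ Int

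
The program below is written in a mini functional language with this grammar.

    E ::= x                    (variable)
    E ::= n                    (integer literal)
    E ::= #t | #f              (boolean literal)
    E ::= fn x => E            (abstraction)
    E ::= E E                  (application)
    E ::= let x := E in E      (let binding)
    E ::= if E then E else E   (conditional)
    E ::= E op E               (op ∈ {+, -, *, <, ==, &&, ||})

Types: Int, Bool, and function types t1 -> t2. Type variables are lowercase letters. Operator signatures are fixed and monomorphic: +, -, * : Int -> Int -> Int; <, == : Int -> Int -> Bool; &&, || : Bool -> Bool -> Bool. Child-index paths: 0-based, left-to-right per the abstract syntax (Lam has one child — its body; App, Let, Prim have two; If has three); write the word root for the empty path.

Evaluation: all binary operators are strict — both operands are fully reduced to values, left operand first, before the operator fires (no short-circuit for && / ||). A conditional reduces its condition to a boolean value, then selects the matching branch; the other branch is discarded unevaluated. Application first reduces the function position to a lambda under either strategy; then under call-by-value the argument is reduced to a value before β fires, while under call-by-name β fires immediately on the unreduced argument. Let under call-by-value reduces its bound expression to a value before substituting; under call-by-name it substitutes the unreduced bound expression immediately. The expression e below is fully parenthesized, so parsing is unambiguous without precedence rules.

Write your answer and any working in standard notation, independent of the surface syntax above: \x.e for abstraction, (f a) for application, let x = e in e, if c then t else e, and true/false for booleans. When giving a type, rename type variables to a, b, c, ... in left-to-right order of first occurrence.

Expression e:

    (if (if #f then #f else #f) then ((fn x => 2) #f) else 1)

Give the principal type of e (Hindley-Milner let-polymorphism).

Derivation:
  unify Bool ~ Bool
  unify Bool ~ Bool
  unify Bool ~ Bool
\x._ : a -> Int
  unify a -> Int ~ Bool -> b
  unify a ~ Bool
  unify Int ~ b
_ _ : Int
  unify Int ~ Int

Answer: Int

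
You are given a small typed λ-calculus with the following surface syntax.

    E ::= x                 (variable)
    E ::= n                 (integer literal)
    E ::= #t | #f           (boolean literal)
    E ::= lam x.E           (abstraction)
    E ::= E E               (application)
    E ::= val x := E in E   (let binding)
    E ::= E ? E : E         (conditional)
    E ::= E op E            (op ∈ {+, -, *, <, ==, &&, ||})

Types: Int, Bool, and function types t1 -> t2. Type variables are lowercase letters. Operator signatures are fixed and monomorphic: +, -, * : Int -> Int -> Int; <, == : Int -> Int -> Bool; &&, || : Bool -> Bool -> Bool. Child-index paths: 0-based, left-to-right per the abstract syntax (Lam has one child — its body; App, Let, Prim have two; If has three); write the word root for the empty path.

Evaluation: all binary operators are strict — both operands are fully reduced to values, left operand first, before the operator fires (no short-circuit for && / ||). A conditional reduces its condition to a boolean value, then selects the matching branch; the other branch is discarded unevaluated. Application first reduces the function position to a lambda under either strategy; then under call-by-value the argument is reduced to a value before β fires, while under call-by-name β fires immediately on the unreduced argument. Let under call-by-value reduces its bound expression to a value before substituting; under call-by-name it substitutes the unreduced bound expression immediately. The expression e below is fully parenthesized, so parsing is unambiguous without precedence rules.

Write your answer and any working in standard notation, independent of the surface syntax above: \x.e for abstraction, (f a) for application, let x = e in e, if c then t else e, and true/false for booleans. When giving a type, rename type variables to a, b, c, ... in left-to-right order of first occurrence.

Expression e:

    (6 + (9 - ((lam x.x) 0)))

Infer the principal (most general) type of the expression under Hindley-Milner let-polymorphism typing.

Answer: Int

Trace:
  unify Int ~ Int
  unify Int ~ Int
x : a
\x._ : a -> a
  unify a -> a ~ Int -> b
  unify a ~ Int
  unify Int ~ b
_ _ : Int
  unify Int ~ Int
  unify Int ~ Int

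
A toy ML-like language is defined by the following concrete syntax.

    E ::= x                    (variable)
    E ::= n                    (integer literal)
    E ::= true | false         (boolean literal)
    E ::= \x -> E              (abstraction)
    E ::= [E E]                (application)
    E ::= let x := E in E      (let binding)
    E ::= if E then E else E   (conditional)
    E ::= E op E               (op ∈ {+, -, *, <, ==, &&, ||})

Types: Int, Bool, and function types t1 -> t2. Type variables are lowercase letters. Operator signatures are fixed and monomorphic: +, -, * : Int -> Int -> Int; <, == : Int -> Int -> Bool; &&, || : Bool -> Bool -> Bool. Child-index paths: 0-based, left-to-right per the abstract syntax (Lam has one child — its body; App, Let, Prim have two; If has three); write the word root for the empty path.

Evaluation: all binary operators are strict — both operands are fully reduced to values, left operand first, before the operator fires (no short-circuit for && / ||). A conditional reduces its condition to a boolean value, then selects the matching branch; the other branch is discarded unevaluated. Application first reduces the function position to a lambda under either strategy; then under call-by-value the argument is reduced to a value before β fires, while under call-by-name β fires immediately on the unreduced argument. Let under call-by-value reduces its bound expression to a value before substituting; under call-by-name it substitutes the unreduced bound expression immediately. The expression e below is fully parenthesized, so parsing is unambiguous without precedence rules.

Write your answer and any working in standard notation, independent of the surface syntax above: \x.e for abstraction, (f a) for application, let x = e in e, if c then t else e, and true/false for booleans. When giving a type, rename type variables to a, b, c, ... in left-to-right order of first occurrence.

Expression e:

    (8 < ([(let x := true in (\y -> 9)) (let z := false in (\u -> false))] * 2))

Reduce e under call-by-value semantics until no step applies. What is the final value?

Derivation:
step 0: (8 < (((let x = true in (\y.9)) (let z = false in (\u.false))) * 2))
step 1: [let@1.0.0] (8 < (((\y.9) (let z = false in (\u.false))) * 2))
step 2: [let@1.0.1] (8 < (((\y.9) (\u.false)) * 2))
step 3: [beta@1.0] (8 < (9 * 2))
step 4: [delta@1] (8 < 18)
step 5: [delta@root] true

Answer: true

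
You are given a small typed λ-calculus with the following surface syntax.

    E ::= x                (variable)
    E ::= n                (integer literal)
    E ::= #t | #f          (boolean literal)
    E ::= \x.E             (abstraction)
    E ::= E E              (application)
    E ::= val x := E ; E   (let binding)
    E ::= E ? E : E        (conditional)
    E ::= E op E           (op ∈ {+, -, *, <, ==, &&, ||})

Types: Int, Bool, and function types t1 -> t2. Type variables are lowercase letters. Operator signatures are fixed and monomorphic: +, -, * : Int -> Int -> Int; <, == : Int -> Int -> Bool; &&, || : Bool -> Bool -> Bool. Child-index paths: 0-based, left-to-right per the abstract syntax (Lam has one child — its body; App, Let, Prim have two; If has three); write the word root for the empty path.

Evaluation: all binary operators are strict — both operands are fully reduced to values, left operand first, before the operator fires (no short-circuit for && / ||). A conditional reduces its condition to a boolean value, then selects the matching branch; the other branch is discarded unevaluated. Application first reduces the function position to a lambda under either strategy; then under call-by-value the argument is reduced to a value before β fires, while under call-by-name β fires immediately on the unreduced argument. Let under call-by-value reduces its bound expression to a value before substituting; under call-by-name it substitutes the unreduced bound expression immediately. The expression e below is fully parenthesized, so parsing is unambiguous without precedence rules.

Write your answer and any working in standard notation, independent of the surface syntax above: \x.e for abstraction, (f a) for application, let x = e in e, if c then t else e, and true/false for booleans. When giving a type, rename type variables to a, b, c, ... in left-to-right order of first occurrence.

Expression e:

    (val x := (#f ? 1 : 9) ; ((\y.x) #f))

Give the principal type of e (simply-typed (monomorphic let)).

Answer: Int

Derivation:
  unify Bool ~ Bool
  unify Int ~ Int
let x : Int
x : Int
\y._ : a -> Int
  unify a -> Int ~ Bool -> b
  unify a ~ Bool
  unify Int ~ b
_ _ : Int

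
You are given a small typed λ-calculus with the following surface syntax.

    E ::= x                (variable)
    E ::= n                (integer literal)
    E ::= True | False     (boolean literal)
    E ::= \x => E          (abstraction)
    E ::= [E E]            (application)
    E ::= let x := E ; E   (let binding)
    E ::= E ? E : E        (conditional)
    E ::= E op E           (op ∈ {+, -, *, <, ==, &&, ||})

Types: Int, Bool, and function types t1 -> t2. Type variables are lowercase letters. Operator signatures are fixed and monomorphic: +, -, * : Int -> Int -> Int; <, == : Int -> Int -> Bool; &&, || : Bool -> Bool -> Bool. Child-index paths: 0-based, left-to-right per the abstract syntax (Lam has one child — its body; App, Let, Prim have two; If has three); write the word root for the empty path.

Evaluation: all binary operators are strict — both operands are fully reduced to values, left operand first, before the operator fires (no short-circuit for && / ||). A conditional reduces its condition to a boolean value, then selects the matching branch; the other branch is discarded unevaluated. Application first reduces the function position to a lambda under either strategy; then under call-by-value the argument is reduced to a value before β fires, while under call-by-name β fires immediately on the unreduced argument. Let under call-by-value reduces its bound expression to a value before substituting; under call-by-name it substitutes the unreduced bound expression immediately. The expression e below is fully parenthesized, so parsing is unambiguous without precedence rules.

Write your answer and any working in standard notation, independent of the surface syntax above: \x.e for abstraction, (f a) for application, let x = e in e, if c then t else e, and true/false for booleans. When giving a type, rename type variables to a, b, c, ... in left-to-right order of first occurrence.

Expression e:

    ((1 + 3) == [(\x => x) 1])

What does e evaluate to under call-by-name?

Derivation:
step 0: ((1 + 3) == ((\x.x) 1))
step 1: [delta@0] (4 == ((\x.x) 1))
step 2: [beta@1] (4 == 1)
step 3: [delta@root] false

Answer: false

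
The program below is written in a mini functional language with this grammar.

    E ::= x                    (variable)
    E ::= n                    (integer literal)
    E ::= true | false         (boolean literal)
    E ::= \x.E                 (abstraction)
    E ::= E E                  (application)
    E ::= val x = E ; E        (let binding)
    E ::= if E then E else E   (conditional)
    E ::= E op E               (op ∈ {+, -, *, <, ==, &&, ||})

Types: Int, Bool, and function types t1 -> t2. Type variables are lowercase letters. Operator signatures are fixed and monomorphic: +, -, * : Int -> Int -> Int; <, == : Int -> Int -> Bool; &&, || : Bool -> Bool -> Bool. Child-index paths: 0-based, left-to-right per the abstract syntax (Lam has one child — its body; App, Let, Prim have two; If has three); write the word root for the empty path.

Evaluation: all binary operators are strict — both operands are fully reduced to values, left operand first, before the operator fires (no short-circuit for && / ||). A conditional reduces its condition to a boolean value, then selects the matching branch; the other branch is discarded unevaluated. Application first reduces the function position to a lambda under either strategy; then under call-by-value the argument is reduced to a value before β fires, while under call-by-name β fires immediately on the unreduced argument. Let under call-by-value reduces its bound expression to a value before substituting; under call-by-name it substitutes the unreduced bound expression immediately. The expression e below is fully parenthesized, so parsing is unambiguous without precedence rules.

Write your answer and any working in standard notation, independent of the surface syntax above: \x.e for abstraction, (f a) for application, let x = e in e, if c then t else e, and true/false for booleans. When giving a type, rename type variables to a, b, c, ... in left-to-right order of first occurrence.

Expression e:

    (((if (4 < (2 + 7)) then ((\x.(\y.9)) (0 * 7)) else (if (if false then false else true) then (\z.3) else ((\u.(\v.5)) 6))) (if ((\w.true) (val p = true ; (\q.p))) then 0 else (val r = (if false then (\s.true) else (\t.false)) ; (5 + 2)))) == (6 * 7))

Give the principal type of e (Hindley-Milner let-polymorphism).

Trace:
  unify Int ~ Int
  unify Int ~ Int
  unify Int ~ Int
  unify Int ~ Int
  unify Bool ~ Bool
\y._ : b -> Int
\x._ : a -> b -> Int
  unify Int ~ Int
  unify Int ~ Int
  unify a -> b -> Int ~ Int -> c
  unify a ~ Int
  unify b -> Int ~ c
_ _ : b -> Int
  unify Bool ~ Bool
  unify Bool ~ Bool
  unify Bool ~ Bool
\z._ : d -> Int
\v._ : f -> Int
\u._ : e -> f -> Int
  unify e -> f -> Int ~ Int -> g
  unify e ~ Int
  unify f -> Int ~ g
_ _ : f -> Int
  unify d -> Int ~ f -> Int
  unify d ~ f
  unify Int ~ Int
  unify b -> Int ~ f -> Int
  unify b ~ f
  unify Int ~ Int
\w._ : h -> Bool
let p : Bool
p : Bool
\q._ : i -> Bool
  unify h -> Bool ~ (i -> Bool) -> j
  unify h ~ i -> Bool
  unify Bool ~ j
_ _ : Bool
  unify Bool ~ Bool
  unify Bool ~ Bool
\s._ : k -> Bool
\t._ : l -> Bool
  unify k -> Bool ~ l -> Bool
  unify k ~ l
  unify Bool ~ Bool
let r : forall. l -> Bool
  unify Int ~ Int
  unify Int ~ Int
  unify Int ~ Int
  unify f -> Int ~ Int -> m
  unify f ~ Int
  unify Int ~ m
_ _ : Int
  unify Int ~ Int
  unify Int ~ Int
  unify Int ~ Int
  unify Int ~ Int

Answer: Bool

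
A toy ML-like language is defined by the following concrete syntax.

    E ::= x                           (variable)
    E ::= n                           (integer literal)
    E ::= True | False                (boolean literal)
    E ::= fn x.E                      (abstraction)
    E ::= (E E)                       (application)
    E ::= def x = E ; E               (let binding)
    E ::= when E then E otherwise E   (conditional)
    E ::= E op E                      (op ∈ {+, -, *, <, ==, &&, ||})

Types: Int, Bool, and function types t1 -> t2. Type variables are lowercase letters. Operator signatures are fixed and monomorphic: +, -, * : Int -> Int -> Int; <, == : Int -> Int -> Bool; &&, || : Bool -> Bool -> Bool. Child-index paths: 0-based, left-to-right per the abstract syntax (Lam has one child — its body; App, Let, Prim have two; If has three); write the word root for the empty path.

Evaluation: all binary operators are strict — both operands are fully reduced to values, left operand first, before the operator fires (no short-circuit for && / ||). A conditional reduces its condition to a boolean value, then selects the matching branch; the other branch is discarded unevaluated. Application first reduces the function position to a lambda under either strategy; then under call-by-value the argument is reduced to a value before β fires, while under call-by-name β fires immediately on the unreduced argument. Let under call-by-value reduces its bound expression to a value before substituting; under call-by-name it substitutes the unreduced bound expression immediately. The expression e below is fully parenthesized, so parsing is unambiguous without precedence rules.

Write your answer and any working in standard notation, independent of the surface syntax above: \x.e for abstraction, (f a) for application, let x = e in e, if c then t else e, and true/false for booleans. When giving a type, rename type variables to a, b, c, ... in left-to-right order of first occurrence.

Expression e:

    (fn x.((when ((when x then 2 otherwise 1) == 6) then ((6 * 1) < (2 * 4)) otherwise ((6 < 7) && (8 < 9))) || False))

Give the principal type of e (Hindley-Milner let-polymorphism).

Answer: Bool -> Bool

Working:
x : a
  unify a ~ Bool
  unify Int ~ Int
  unify Int ~ Int
  unify Int ~ Int
  unify Bool ~ Bool
  unify Int ~ Int
  unify Int ~ Int
  unify Int ~ Int
  unify Int ~ Int
  unify Int ~ Int
  unify Int ~ Int
  unify Int ~ Int
  unify Int ~ Int
  unify Bool ~ Bool
  unify Int ~ Int
  unify Int ~ Int
  unify Bool ~ Bool
  unify Bool ~ Bool
  unify Bool ~ Bool
  unify Bool ~ Bool
\x._ : Bool -> Bool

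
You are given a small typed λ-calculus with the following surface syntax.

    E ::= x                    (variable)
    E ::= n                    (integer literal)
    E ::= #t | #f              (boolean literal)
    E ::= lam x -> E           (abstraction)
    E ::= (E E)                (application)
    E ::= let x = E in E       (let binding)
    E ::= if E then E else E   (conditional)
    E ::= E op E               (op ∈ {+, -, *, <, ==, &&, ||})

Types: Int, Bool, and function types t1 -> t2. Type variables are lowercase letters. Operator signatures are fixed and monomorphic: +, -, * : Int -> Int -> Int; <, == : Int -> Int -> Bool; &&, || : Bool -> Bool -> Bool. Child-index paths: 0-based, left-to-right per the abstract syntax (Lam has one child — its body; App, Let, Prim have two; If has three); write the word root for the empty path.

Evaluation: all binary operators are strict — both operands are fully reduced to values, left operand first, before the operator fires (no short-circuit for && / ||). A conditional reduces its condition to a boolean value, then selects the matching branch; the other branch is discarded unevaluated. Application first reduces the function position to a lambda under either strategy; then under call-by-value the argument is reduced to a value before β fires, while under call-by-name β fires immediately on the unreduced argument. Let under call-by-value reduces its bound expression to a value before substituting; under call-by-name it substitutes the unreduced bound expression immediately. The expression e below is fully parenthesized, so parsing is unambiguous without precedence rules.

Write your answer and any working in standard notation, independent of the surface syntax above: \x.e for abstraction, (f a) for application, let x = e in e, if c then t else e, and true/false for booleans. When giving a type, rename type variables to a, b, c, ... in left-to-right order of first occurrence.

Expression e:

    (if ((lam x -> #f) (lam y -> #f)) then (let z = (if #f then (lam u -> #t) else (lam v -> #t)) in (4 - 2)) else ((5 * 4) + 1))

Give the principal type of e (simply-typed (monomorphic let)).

Trace:
\x._ : a -> Bool
\y._ : b -> Bool
  unify a -> Bool ~ (b -> Bool) -> c
  unify a ~ b -> Bool
  unify Bool ~ c
_ _ : Bool
  unify Bool ~ Bool
  unify Bool ~ Bool
\u._ : d -> Bool
\v._ : e -> Bool
  unify d -> Bool ~ e -> Bool
  unify d ~ e
  unify Bool ~ Bool
let z : e -> Bool
  unify Int ~ Int
  unify Int ~ Int
  unify Int ~ Int
  unify Int ~ Int
  unify Int ~ Int
  unify Int ~ Int
  unify Int ~ Int

Answer: Int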